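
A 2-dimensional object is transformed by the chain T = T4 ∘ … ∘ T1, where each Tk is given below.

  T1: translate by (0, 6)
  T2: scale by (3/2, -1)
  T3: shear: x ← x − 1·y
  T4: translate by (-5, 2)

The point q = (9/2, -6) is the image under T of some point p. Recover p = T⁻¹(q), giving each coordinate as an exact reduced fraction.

T1 = [1 0 0; 0 1 6; 0 0 1]
T2·T1 = [3/2 0 0; 0 -1 -6; 0 0 1]
T3·…·T1 = [3/2 1 6; 0 -1 -6; 0 0 1]
T4·…·T1 = [3/2 1 1; 0 -1 -4; 0 0 1]
det M = -3/2; M⁻¹ = [2/3 2/3 2; 0 -1 -4; 0 0 1]
M⁻¹ · (9/2, -6)ᵀ = (1, 2)ᵀ

p = (1, 2)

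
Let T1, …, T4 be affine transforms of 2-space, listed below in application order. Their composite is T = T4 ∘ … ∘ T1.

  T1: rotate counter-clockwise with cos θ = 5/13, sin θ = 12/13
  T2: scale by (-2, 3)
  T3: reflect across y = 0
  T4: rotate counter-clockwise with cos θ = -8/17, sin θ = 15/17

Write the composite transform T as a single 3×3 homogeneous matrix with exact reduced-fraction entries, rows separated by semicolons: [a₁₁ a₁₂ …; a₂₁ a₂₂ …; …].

T = [620/221 33/221 0; 138/221 480/221 0; 0 0 1]

T1 = [5/13 -12/13 0; 12/13 5/13 0; 0 0 1]
T2·T1 = [-10/13 24/13 0; 36/13 15/13 0; 0 0 1]
T3·…·T1 = [-10/13 24/13 0; -36/13 -15/13 0; 0 0 1]
T4·…·T1 = [620/221 33/221 0; 138/221 480/221 0; 0 0 1]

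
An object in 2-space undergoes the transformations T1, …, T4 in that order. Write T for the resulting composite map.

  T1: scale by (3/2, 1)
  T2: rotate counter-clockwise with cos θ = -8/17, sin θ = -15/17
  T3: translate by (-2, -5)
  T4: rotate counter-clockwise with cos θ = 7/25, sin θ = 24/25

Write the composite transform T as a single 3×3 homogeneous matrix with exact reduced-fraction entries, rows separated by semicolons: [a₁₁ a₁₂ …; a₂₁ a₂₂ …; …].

T = [456/425 297/425 106/25; -891/850 304/425 -83/25; 0 0 1]

T1 = [3/2 0 0; 0 1 0; 0 0 1]
T2·T1 = [-12/17 15/17 0; -45/34 -8/17 0; 0 0 1]
T3·…·T1 = [-12/17 15/17 -2; -45/34 -8/17 -5; 0 0 1]
T4·…·T1 = [456/425 297/425 106/25; -891/850 304/425 -83/25; 0 0 1]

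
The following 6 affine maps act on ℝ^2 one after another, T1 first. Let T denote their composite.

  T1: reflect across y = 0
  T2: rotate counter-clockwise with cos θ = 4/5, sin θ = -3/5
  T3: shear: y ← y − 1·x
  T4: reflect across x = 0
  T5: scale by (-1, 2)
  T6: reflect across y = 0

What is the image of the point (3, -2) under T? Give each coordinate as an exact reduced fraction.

T1 reflect across y = 0: (3, -2) → (3, 2)
T2 rotate counter-clockwise with cos θ = 4/5, sin θ = -3/5: (3, 2) → (18/5, -1/5)
T3 shear: y ← y − 1·x: (18/5, -1/5) → (18/5, -19/5)
T4 reflect across x = 0: (18/5, -19/5) → (-18/5, -19/5)
T5 scale by (-1, 2): (-18/5, -19/5) → (18/5, -38/5)
T6 reflect across y = 0: (18/5, -38/5) → (18/5, 38/5)

T(p) = (18/5, 38/5)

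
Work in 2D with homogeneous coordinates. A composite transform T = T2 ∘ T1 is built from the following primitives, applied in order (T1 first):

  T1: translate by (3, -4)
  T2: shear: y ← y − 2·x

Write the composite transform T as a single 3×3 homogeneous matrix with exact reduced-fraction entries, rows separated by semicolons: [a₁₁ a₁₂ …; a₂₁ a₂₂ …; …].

T = [1 0 3; -2 1 -10; 0 0 1]

T1 = [1 0 3; 0 1 -4; 0 0 1]
T2·T1 = [1 0 3; -2 1 -10; 0 0 1]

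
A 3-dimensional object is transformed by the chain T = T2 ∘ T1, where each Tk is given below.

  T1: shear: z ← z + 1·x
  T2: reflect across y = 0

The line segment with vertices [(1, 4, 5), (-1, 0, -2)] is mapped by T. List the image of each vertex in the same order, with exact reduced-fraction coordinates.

T1 shear: z ← z + 1·x: (1, 4, 5) → (1, 4, 6); (-1, 0, -2) → (-1, 0, -3)
T2 reflect across y = 0: (1, 4, 6) → (1, -4, 6); (-1, 0, -3) → (-1, 0, -3)

image vertices: (1, -4, 6), (-1, 0, -3)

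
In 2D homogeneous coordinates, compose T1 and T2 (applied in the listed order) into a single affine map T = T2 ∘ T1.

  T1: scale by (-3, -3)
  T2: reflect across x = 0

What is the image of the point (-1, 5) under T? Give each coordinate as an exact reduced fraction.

T(p) = (-3, -15)

T1 scale by (-3, -3): (-1, 5) → (3, -15)
T2 reflect across x = 0: (3, -15) → (-3, -15)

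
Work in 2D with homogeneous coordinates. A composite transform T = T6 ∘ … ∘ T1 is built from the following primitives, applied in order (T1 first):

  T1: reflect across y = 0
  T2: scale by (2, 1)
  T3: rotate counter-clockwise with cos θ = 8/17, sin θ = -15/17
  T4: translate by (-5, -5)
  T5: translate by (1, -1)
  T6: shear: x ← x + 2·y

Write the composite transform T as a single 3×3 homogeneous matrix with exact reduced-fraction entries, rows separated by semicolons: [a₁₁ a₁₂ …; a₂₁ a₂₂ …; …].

T = [-44/17 -31/17 -16; -30/17 -8/17 -6; 0 0 1]

T1 = [1 0 0; 0 -1 0; 0 0 1]
T2·T1 = [2 0 0; 0 -1 0; 0 0 1]
T3·…·T1 = [16/17 -15/17 0; -30/17 -8/17 0; 0 0 1]
T4·…·T1 = [16/17 -15/17 -5; -30/17 -8/17 -5; 0 0 1]
T5·…·T1 = [16/17 -15/17 -4; -30/17 -8/17 -6; 0 0 1]
T6·…·T1 = [-44/17 -31/17 -16; -30/17 -8/17 -6; 0 0 1]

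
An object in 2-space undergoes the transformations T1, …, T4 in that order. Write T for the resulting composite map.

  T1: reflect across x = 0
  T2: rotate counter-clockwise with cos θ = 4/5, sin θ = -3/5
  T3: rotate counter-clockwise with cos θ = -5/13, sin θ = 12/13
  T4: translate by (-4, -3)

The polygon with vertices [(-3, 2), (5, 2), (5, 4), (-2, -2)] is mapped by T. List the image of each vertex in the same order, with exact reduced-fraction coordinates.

image vertices: (-26/5, 2/5), (-466/65, -478/65), (-592/65, -446/65), (-102/65, -101/65)

T1 reflect across x = 0: (-3, 2) → (3, 2); (5, 2) → (-5, 2); (5, 4) → (-5, 4); (-2, -2) → (2, -2)
T2 rotate counter-clockwise with cos θ = 4/5, sin θ = -3/5: (3, 2) → (18/5, -1/5); (-5, 2) → (-14/5, 23/5); (-5, 4) → (-8/5, 31/5); (2, -2) → (2/5, -14/5)
T3 rotate counter-clockwise with cos θ = -5/13, sin θ = 12/13: (18/5, -1/5) → (-6/5, 17/5); (-14/5, 23/5) → (-206/65, -283/65); (-8/5, 31/5) → (-332/65, -251/65); (2/5, -14/5) → (158/65, 94/65)
T4 translate by (-4, -3): (-6/5, 17/5) → (-26/5, 2/5); (-206/65, -283/65) → (-466/65, -478/65); (-332/65, -251/65) → (-592/65, -446/65); (158/65, 94/65) → (-102/65, -101/65)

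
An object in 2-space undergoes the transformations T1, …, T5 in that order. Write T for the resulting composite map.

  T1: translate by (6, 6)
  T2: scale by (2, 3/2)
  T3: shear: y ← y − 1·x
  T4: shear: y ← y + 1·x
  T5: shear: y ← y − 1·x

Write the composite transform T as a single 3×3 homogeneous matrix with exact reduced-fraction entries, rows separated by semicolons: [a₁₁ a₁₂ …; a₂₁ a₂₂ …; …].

T = [2 0 12; -2 3/2 -3; 0 0 1]

T1 = [1 0 6; 0 1 6; 0 0 1]
T2·T1 = [2 0 12; 0 3/2 9; 0 0 1]
T3·…·T1 = [2 0 12; -2 3/2 -3; 0 0 1]
T4·…·T1 = [2 0 12; 0 3/2 9; 0 0 1]
T5·…·T1 = [2 0 12; -2 3/2 -3; 0 0 1]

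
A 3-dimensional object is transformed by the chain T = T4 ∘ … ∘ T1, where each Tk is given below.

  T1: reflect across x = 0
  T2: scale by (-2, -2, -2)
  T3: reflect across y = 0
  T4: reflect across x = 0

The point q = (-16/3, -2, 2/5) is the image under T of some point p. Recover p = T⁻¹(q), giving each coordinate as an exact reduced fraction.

T1 = [-1 0 0 0; 0 1 0 0; 0 0 1 0; 0 0 0 1]
T2·T1 = [2 0 0 0; 0 -2 0 0; 0 0 -2 0; 0 0 0 1]
T3·…·T1 = [2 0 0 0; 0 2 0 0; 0 0 -2 0; 0 0 0 1]
T4·…·T1 = [-2 0 0 0; 0 2 0 0; 0 0 -2 0; 0 0 0 1]
det M = 8; M⁻¹ = [-1/2 0 0 0; 0 1/2 0 0; 0 0 -1/2 0; 0 0 0 1]
M⁻¹ · (-16/3, -2, 2/5)ᵀ = (8/3, -1, -1/5)ᵀ

p = (8/3, -1, -1/5)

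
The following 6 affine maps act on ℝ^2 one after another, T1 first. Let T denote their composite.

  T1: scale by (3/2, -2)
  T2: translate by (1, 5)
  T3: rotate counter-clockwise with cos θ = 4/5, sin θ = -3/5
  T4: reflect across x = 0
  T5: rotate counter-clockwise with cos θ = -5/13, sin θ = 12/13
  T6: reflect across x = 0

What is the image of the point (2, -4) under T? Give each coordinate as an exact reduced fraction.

T1 scale by (3/2, -2): (2, -4) → (3, 8)
T2 translate by (1, 5): (3, 8) → (4, 13)
T3 rotate counter-clockwise with cos θ = 4/5, sin θ = -3/5: (4, 13) → (11, 8)
T4 reflect across x = 0: (11, 8) → (-11, 8)
T5 rotate counter-clockwise with cos θ = -5/13, sin θ = 12/13: (-11, 8) → (-41/13, -172/13)
T6 reflect across x = 0: (-41/13, -172/13) → (41/13, -172/13)

T(p) = (41/13, -172/13)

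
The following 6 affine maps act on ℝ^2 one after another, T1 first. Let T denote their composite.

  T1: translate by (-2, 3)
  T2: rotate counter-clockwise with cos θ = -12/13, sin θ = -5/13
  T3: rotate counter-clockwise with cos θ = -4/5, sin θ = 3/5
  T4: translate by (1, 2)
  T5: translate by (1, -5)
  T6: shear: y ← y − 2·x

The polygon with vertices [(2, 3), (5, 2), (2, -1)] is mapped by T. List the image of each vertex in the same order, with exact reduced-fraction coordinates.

image vertices: (226/65, -269/65), (399/65, -726/65), (162/65, -393/65)

T1 translate by (-2, 3): (2, 3) → (0, 6); (5, 2) → (3, 5); (2, -1) → (0, 2)
T2 rotate counter-clockwise with cos θ = -12/13, sin θ = -5/13: (0, 6) → (30/13, -72/13); (3, 5) → (-11/13, -75/13); (0, 2) → (10/13, -24/13)
T3 rotate counter-clockwise with cos θ = -4/5, sin θ = 3/5: (30/13, -72/13) → (96/65, 378/65); (-11/13, -75/13) → (269/65, 267/65); (10/13, -24/13) → (32/65, 126/65)
T4 translate by (1, 2): (96/65, 378/65) → (161/65, 508/65); (269/65, 267/65) → (334/65, 397/65); (32/65, 126/65) → (97/65, 256/65)
T5 translate by (1, -5): (161/65, 508/65) → (226/65, 183/65); (334/65, 397/65) → (399/65, 72/65); (97/65, 256/65) → (162/65, -69/65)
T6 shear: y ← y − 2·x: (226/65, 183/65) → (226/65, -269/65); (399/65, 72/65) → (399/65, -726/65); (162/65, -69/65) → (162/65, -393/65)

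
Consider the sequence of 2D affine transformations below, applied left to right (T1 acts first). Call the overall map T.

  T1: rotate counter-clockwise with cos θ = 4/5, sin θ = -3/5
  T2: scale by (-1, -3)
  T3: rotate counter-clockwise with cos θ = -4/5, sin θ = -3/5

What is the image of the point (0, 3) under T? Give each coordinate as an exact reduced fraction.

T(p) = (-72/25, 171/25)

T1 rotate counter-clockwise with cos θ = 4/5, sin θ = -3/5: (0, 3) → (9/5, 12/5)
T2 scale by (-1, -3): (9/5, 12/5) → (-9/5, -36/5)
T3 rotate counter-clockwise with cos θ = -4/5, sin θ = -3/5: (-9/5, -36/5) → (-72/25, 171/25)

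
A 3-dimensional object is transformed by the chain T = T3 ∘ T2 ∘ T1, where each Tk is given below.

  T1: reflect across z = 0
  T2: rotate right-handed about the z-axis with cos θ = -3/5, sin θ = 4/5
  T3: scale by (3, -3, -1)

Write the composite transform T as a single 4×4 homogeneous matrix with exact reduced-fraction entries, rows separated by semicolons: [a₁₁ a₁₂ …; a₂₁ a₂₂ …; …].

T = [-9/5 -12/5 0 0; -12/5 9/5 0 0; 0 0 1 0; 0 0 0 1]

T1 = [1 0 0 0; 0 1 0 0; 0 0 -1 0; 0 0 0 1]
T2·T1 = [-3/5 -4/5 0 0; 4/5 -3/5 0 0; 0 0 -1 0; 0 0 0 1]
T3·…·T1 = [-9/5 -12/5 0 0; -12/5 9/5 0 0; 0 0 1 0; 0 0 0 1]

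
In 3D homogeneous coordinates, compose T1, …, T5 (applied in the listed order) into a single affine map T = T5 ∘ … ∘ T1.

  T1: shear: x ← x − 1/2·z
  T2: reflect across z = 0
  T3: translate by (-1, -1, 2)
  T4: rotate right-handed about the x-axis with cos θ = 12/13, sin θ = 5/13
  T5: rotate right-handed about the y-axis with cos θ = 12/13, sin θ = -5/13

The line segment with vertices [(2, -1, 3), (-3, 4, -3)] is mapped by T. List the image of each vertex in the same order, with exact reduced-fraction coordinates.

image vertices: (32/169, -19/13, -593/338), (-765/169, 11/13, 1475/338)

T1 shear: x ← x − 1/2·z: (2, -1, 3) → (1/2, -1, 3); (-3, 4, -3) → (-3/2, 4, -3)
T2 reflect across z = 0: (1/2, -1, 3) → (1/2, -1, -3); (-3/2, 4, -3) → (-3/2, 4, 3)
T3 translate by (-1, -1, 2): (1/2, -1, -3) → (-1/2, -2, -1); (-3/2, 4, 3) → (-5/2, 3, 5)
T4 rotate right-handed about the x-axis with cos θ = 12/13, sin θ = 5/13: (-1/2, -2, -1) → (-1/2, -19/13, -22/13); (-5/2, 3, 5) → (-5/2, 11/13, 75/13)
T5 rotate right-handed about the y-axis with cos θ = 12/13, sin θ = -5/13: (-1/2, -19/13, -22/13) → (32/169, -19/13, -593/338); (-5/2, 11/13, 75/13) → (-765/169, 11/13, 1475/338)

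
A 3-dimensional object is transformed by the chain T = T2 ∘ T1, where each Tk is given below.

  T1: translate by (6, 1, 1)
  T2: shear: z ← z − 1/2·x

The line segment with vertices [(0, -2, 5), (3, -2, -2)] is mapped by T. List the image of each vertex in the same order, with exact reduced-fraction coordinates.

T1 translate by (6, 1, 1): (0, -2, 5) → (6, -1, 6); (3, -2, -2) → (9, -1, -1)
T2 shear: z ← z − 1/2·x: (6, -1, 6) → (6, -1, 3); (9, -1, -1) → (9, -1, -11/2)

image vertices: (6, -1, 3), (9, -1, -11/2)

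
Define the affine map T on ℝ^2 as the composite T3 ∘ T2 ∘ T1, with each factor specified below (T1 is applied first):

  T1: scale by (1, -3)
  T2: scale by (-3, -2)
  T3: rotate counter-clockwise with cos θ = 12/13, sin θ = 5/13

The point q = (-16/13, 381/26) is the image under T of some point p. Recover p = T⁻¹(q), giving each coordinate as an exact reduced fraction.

T1 = [1 0 0; 0 -3 0; 0 0 1]
T2·T1 = [-3 0 0; 0 6 0; 0 0 1]
T3·…·T1 = [-36/13 -30/13 0; -15/13 72/13 0; 0 0 1]
det M = -18; M⁻¹ = [-4/13 -5/39 0; -5/78 2/13 0; 0 0 1]
M⁻¹ · (-16/13, 381/26)ᵀ = (-3/2, 7/3)ᵀ

p = (-3/2, 7/3)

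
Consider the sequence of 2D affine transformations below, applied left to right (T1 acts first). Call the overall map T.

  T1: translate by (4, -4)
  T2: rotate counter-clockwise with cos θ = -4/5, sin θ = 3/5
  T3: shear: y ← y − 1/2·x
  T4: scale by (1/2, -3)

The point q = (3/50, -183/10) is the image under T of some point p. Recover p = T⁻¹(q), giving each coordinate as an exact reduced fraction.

T1 = [1 0 4; 0 1 -4; 0 0 1]
T2·T1 = [-4/5 -3/5 -4/5; 3/5 -4/5 28/5; 0 0 1]
T3·…·T1 = [-4/5 -3/5 -4/5; 1 -1/2 6; 0 0 1]
T4·…·T1 = [-2/5 -3/10 -2/5; -3 3/2 -18; 0 0 1]
det M = -3/2; M⁻¹ = [-1 -1/5 -4; -2 4/15 4; 0 0 1]
M⁻¹ · (3/50, -183/10)ᵀ = (-2/5, -1)ᵀ

p = (-2/5, -1)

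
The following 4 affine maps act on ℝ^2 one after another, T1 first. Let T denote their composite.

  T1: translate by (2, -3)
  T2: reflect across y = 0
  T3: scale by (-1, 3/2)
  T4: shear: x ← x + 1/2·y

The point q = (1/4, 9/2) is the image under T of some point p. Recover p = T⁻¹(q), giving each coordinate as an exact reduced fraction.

p = (0, 0)

T1 = [1 0 2; 0 1 -3; 0 0 1]
T2·T1 = [1 0 2; 0 -1 3; 0 0 1]
T3·…·T1 = [-1 0 -2; 0 -3/2 9/2; 0 0 1]
T4·…·T1 = [-1 -3/4 1/4; 0 -3/2 9/2; 0 0 1]
det M = 3/2; M⁻¹ = [-1 1/2 -2; 0 -2/3 3; 0 0 1]
M⁻¹ · (1/4, 9/2)ᵀ = (0, 0)ᵀ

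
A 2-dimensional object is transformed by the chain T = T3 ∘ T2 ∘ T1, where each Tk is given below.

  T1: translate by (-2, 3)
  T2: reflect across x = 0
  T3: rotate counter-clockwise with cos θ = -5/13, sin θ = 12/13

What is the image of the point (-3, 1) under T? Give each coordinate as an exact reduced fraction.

T(p) = (-73/13, 40/13)

T1 translate by (-2, 3): (-3, 1) → (-5, 4)
T2 reflect across x = 0: (-5, 4) → (5, 4)
T3 rotate counter-clockwise with cos θ = -5/13, sin θ = 12/13: (5, 4) → (-73/13, 40/13)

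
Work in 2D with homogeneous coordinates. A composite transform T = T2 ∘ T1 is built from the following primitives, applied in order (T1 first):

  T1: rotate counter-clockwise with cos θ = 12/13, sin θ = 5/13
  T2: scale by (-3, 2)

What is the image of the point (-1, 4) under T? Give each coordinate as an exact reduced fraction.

T1 rotate counter-clockwise with cos θ = 12/13, sin θ = 5/13: (-1, 4) → (-32/13, 43/13)
T2 scale by (-3, 2): (-32/13, 43/13) → (96/13, 86/13)

T(p) = (96/13, 86/13)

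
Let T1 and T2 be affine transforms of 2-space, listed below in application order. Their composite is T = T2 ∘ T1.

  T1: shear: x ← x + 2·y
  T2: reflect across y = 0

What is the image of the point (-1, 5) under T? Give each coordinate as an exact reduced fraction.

T1 shear: x ← x + 2·y: (-1, 5) → (9, 5)
T2 reflect across y = 0: (9, 5) → (9, -5)

T(p) = (9, -5)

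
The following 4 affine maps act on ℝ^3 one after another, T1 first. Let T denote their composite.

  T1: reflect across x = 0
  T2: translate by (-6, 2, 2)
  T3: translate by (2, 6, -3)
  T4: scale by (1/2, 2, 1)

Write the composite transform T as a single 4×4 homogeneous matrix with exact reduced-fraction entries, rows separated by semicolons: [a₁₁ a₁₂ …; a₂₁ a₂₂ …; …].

T1 = [-1 0 0 0; 0 1 0 0; 0 0 1 0; 0 0 0 1]
T2·T1 = [-1 0 0 -6; 0 1 0 2; 0 0 1 2; 0 0 0 1]
T3·…·T1 = [-1 0 0 -4; 0 1 0 8; 0 0 1 -1; 0 0 0 1]
T4·…·T1 = [-1/2 0 0 -2; 0 2 0 16; 0 0 1 -1; 0 0 0 1]

T = [-1/2 0 0 -2; 0 2 0 16; 0 0 1 -1; 0 0 0 1]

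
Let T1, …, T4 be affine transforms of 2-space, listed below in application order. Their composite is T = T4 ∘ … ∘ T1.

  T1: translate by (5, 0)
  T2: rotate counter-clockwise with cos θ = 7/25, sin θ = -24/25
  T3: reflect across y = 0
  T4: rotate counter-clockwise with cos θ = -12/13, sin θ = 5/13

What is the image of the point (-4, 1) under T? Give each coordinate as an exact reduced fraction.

T(p) = (-457/325, -49/325)

T1 translate by (5, 0): (-4, 1) → (1, 1)
T2 rotate counter-clockwise with cos θ = 7/25, sin θ = -24/25: (1, 1) → (31/25, -17/25)
T3 reflect across y = 0: (31/25, -17/25) → (31/25, 17/25)
T4 rotate counter-clockwise with cos θ = -12/13, sin θ = 5/13: (31/25, 17/25) → (-457/325, -49/325)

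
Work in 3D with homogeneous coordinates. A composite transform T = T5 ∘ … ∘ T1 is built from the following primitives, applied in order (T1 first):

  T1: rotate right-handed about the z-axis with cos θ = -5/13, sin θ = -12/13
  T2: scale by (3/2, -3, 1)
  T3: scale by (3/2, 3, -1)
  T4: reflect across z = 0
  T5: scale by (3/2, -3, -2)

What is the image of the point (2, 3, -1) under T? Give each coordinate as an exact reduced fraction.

T1 rotate right-handed about the z-axis with cos θ = -5/13, sin θ = -12/13: (2, 3, -1) → (2, -3, -1)
T2 scale by (3/2, -3, 1): (2, -3, -1) → (3, 9, -1)
T3 scale by (3/2, 3, -1): (3, 9, -1) → (9/2, 27, 1)
T4 reflect across z = 0: (9/2, 27, 1) → (9/2, 27, -1)
T5 scale by (3/2, -3, -2): (9/2, 27, -1) → (27/4, -81, 2)

T(p) = (27/4, -81, 2)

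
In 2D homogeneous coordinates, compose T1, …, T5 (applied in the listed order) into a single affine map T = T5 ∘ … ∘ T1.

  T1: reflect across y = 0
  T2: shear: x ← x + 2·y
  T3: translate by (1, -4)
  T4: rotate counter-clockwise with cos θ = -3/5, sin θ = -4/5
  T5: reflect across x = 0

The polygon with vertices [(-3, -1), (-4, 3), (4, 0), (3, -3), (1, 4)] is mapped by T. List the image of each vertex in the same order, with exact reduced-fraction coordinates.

T1 reflect across y = 0: (-3, -1) → (-3, 1); (-4, 3) → (-4, -3); (4, 0) → (4, 0); (3, -3) → (3, 3); (1, 4) → (1, -4)
T2 shear: x ← x + 2·y: (-3, 1) → (-1, 1); (-4, -3) → (-10, -3); (4, 0) → (4, 0); (3, 3) → (9, 3); (1, -4) → (-7, -4)
T3 translate by (1, -4): (-1, 1) → (0, -3); (-10, -3) → (-9, -7); (4, 0) → (5, -4); (9, 3) → (10, -1); (-7, -4) → (-6, -8)
T4 rotate counter-clockwise with cos θ = -3/5, sin θ = -4/5: (0, -3) → (-12/5, 9/5); (-9, -7) → (-1/5, 57/5); (5, -4) → (-31/5, -8/5); (10, -1) → (-34/5, -37/5); (-6, -8) → (-14/5, 48/5)
T5 reflect across x = 0: (-12/5, 9/5) → (12/5, 9/5); (-1/5, 57/5) → (1/5, 57/5); (-31/5, -8/5) → (31/5, -8/5); (-34/5, -37/5) → (34/5, -37/5); (-14/5, 48/5) → (14/5, 48/5)

image vertices: (12/5, 9/5), (1/5, 57/5), (31/5, -8/5), (34/5, -37/5), (14/5, 48/5)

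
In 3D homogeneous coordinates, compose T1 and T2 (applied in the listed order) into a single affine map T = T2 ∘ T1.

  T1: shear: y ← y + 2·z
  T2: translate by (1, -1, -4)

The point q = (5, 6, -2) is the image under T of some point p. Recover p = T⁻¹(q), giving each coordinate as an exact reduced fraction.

p = (4, 3, 2)

T1 = [1 0 0 0; 0 1 2 0; 0 0 1 0; 0 0 0 1]
T2·T1 = [1 0 0 1; 0 1 2 -1; 0 0 1 -4; 0 0 0 1]
det M = 1; M⁻¹ = [1 0 0 -1; 0 1 -2 -7; 0 0 1 4; 0 0 0 1]
M⁻¹ · (5, 6, -2)ᵀ = (4, 3, 2)ᵀ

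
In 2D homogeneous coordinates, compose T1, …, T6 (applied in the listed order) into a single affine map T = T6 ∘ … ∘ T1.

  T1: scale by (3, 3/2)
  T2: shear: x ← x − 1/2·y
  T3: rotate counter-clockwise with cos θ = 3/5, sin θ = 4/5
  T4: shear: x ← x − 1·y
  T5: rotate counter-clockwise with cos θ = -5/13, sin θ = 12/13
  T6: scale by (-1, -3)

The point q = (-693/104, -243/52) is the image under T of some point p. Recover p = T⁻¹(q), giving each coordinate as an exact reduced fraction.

T1 = [3 0 0; 0 3/2 0; 0 0 1]
T2·T1 = [3 -3/4 0; 0 3/2 0; 0 0 1]
T3·…·T1 = [9/5 -33/20 0; 12/5 3/10 0; 0 0 1]
T4·…·T1 = [-3/5 -39/20 0; 12/5 3/10 0; 0 0 1]
T5·…·T1 = [-129/65 123/260 0; -96/65 -249/130 0; 0 0 1]
T6·…·T1 = [129/65 -123/260 0; 288/65 747/130 0; 0 0 1]
det M = 27/2; M⁻¹ = [83/195 41/1170 0; -64/195 86/585 0; 0 0 1]
M⁻¹ · (-693/104, -243/52)ᵀ = (-3, 3/2)ᵀ

p = (-3, 3/2)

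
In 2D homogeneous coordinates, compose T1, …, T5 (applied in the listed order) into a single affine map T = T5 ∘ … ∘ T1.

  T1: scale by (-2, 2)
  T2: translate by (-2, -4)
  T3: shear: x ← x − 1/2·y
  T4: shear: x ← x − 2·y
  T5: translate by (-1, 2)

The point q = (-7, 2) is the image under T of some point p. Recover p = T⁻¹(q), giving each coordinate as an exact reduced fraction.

T1 = [-2 0 0; 0 2 0; 0 0 1]
T2·T1 = [-2 0 -2; 0 2 -4; 0 0 1]
T3·…·T1 = [-2 -1 0; 0 2 -4; 0 0 1]
T4·…·T1 = [-2 -5 8; 0 2 -4; 0 0 1]
T5·…·T1 = [-2 -5 7; 0 2 -2; 0 0 1]
det M = -4; M⁻¹ = [-1/2 -5/4 1; 0 1/2 1; 0 0 1]
M⁻¹ · (-7, 2)ᵀ = (2, 2)ᵀ

p = (2, 2)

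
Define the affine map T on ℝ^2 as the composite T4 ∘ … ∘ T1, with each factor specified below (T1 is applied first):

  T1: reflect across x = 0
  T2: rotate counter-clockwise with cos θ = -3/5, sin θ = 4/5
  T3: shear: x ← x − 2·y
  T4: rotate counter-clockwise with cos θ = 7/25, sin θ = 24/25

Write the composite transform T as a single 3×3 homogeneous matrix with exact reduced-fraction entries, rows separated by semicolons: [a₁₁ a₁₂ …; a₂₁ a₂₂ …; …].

T = [173/125 86/125 0; 236/125 27/125 0; 0 0 1]

T1 = [-1 0 0; 0 1 0; 0 0 1]
T2·T1 = [3/5 -4/5 0; -4/5 -3/5 0; 0 0 1]
T3·…·T1 = [11/5 2/5 0; -4/5 -3/5 0; 0 0 1]
T4·…·T1 = [173/125 86/125 0; 236/125 27/125 0; 0 0 1]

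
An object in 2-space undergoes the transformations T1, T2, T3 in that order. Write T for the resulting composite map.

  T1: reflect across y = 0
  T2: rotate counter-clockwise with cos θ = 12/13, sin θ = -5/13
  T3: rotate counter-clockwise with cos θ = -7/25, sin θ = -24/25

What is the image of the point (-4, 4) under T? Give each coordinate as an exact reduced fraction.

T1 reflect across y = 0: (-4, 4) → (-4, -4)
T2 rotate counter-clockwise with cos θ = 12/13, sin θ = -5/13: (-4, -4) → (-68/13, -28/13)
T3 rotate counter-clockwise with cos θ = -7/25, sin θ = -24/25: (-68/13, -28/13) → (-196/325, 1828/325)

T(p) = (-196/325, 1828/325)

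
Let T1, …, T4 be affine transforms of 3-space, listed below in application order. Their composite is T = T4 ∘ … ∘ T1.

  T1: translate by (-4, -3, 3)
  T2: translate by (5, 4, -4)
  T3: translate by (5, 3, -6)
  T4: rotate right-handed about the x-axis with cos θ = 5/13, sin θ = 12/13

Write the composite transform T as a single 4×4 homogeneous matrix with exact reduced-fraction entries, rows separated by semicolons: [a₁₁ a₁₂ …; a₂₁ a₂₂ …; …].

T = [1 0 0 6; 0 5/13 -12/13 8; 0 12/13 5/13 1; 0 0 0 1]

T1 = [1 0 0 -4; 0 1 0 -3; 0 0 1 3; 0 0 0 1]
T2·T1 = [1 0 0 1; 0 1 0 1; 0 0 1 -1; 0 0 0 1]
T3·…·T1 = [1 0 0 6; 0 1 0 4; 0 0 1 -7; 0 0 0 1]
T4·…·T1 = [1 0 0 6; 0 5/13 -12/13 8; 0 12/13 5/13 1; 0 0 0 1]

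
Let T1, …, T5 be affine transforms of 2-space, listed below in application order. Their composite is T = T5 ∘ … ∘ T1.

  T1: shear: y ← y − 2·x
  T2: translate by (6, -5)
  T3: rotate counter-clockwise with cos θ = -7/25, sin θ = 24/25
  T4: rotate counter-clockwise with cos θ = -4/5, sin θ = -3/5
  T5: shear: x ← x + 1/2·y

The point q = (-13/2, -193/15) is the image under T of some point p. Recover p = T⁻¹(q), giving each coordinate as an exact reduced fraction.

T1 = [1 0 0; -2 1 0; 0 0 1]
T2·T1 = [1 0 6; -2 1 -5; 0 0 1]
T3·…·T1 = [41/25 -24/25 78/25; 38/25 -7/25 179/25; 0 0 1]
T4·…·T1 = [-2/5 3/5 9/5; -11/5 4/5 -38/5; 0 0 1]
T5·…·T1 = [-3/2 1 -2; -11/5 4/5 -38/5; 0 0 1]
det M = 1; M⁻¹ = [4/5 -1 -6; 11/5 -3/2 -7; 0 0 1]
M⁻¹ · (-13/2, -193/15)ᵀ = (5/3, -2)ᵀ

p = (5/3, -2)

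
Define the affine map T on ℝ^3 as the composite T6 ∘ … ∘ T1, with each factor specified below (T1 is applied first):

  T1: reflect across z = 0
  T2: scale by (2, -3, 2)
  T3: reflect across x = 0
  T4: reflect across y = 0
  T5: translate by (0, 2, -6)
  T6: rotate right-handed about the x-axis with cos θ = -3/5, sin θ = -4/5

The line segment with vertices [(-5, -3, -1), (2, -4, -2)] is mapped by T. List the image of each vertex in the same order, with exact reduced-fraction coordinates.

image vertices: (10, 1, 8), (-4, 22/5, 46/5)

T1 reflect across z = 0: (-5, -3, -1) → (-5, -3, 1); (2, -4, -2) → (2, -4, 2)
T2 scale by (2, -3, 2): (-5, -3, 1) → (-10, 9, 2); (2, -4, 2) → (4, 12, 4)
T3 reflect across x = 0: (-10, 9, 2) → (10, 9, 2); (4, 12, 4) → (-4, 12, 4)
T4 reflect across y = 0: (10, 9, 2) → (10, -9, 2); (-4, 12, 4) → (-4, -12, 4)
T5 translate by (0, 2, -6): (10, -9, 2) → (10, -7, -4); (-4, -12, 4) → (-4, -10, -2)
T6 rotate right-handed about the x-axis with cos θ = -3/5, sin θ = -4/5: (10, -7, -4) → (10, 1, 8); (-4, -10, -2) → (-4, 22/5, 46/5)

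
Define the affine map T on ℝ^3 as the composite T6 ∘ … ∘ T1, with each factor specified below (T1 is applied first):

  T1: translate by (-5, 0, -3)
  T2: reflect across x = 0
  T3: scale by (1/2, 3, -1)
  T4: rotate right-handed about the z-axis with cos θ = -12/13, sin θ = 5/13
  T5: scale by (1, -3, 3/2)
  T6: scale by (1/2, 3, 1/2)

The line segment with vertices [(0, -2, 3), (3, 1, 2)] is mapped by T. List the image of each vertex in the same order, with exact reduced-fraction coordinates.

T1 translate by (-5, 0, -3): (0, -2, 3) → (-5, -2, 0); (3, 1, 2) → (-2, 1, -1)
T2 reflect across x = 0: (-5, -2, 0) → (5, -2, 0); (-2, 1, -1) → (2, 1, -1)
T3 scale by (1/2, 3, -1): (5, -2, 0) → (5/2, -6, 0); (2, 1, -1) → (1, 3, 1)
T4 rotate right-handed about the z-axis with cos θ = -12/13, sin θ = 5/13: (5/2, -6, 0) → (0, 13/2, 0); (1, 3, 1) → (-27/13, -31/13, 1)
T5 scale by (1, -3, 3/2): (0, 13/2, 0) → (0, -39/2, 0); (-27/13, -31/13, 1) → (-27/13, 93/13, 3/2)
T6 scale by (1/2, 3, 1/2): (0, -39/2, 0) → (0, -117/2, 0); (-27/13, 93/13, 3/2) → (-27/26, 279/13, 3/4)

image vertices: (0, -117/2, 0), (-27/26, 279/13, 3/4)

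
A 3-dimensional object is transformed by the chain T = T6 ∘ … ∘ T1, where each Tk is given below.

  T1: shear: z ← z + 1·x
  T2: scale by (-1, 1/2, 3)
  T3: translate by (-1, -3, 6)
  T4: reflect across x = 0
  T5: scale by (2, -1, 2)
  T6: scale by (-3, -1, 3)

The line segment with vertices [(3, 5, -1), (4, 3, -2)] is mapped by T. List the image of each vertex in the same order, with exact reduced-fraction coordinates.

T1 shear: z ← z + 1·x: (3, 5, -1) → (3, 5, 2); (4, 3, -2) → (4, 3, 2)
T2 scale by (-1, 1/2, 3): (3, 5, 2) → (-3, 5/2, 6); (4, 3, 2) → (-4, 3/2, 6)
T3 translate by (-1, -3, 6): (-3, 5/2, 6) → (-4, -1/2, 12); (-4, 3/2, 6) → (-5, -3/2, 12)
T4 reflect across x = 0: (-4, -1/2, 12) → (4, -1/2, 12); (-5, -3/2, 12) → (5, -3/2, 12)
T5 scale by (2, -1, 2): (4, -1/2, 12) → (8, 1/2, 24); (5, -3/2, 12) → (10, 3/2, 24)
T6 scale by (-3, -1, 3): (8, 1/2, 24) → (-24, -1/2, 72); (10, 3/2, 24) → (-30, -3/2, 72)

image vertices: (-24, -1/2, 72), (-30, -3/2, 72)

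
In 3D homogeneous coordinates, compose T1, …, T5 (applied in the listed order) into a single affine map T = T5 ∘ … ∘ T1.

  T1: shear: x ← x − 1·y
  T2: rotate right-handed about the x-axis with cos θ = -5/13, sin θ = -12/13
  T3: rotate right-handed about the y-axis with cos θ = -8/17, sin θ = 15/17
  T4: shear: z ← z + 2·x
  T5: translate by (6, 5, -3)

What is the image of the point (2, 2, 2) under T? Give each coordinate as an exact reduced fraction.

T1 shear: x ← x − 1·y: (2, 2, 2) → (0, 2, 2)
T2 rotate right-handed about the x-axis with cos θ = -5/13, sin θ = -12/13: (0, 2, 2) → (0, 14/13, -34/13)
T3 rotate right-handed about the y-axis with cos θ = -8/17, sin θ = 15/17: (0, 14/13, -34/13) → (-30/13, 14/13, 16/13)
T4 shear: z ← z + 2·x: (-30/13, 14/13, 16/13) → (-30/13, 14/13, -44/13)
T5 translate by (6, 5, -3): (-30/13, 14/13, -44/13) → (48/13, 79/13, -83/13)

T(p) = (48/13, 79/13, -83/13)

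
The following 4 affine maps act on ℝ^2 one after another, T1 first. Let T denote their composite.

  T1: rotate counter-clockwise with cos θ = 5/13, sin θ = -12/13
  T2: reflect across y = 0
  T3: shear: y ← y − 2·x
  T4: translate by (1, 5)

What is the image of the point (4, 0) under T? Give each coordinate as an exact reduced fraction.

T(p) = (33/13, 73/13)

T1 rotate counter-clockwise with cos θ = 5/13, sin θ = -12/13: (4, 0) → (20/13, -48/13)
T2 reflect across y = 0: (20/13, -48/13) → (20/13, 48/13)
T3 shear: y ← y − 2·x: (20/13, 48/13) → (20/13, 8/13)
T4 translate by (1, 5): (20/13, 8/13) → (33/13, 73/13)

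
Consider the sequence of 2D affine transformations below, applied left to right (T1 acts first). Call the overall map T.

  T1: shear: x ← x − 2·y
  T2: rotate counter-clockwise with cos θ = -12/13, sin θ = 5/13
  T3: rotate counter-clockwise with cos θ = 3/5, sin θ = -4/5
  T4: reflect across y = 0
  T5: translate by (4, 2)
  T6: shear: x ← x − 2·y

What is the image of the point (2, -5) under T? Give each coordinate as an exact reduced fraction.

T1 shear: x ← x − 2·y: (2, -5) → (12, -5)
T2 rotate counter-clockwise with cos θ = -12/13, sin θ = 5/13: (12, -5) → (-119/13, 120/13)
T3 rotate counter-clockwise with cos θ = 3/5, sin θ = -4/5: (-119/13, 120/13) → (123/65, 836/65)
T4 reflect across y = 0: (123/65, 836/65) → (123/65, -836/65)
T5 translate by (4, 2): (123/65, -836/65) → (383/65, -706/65)
T6 shear: x ← x − 2·y: (383/65, -706/65) → (359/13, -706/65)

T(p) = (359/13, -706/65)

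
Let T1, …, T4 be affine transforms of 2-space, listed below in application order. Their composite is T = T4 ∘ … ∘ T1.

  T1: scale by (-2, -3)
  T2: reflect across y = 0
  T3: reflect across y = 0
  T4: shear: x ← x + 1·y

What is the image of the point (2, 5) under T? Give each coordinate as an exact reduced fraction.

T(p) = (-19, -15)

T1 scale by (-2, -3): (2, 5) → (-4, -15)
T2 reflect across y = 0: (-4, -15) → (-4, 15)
T3 reflect across y = 0: (-4, 15) → (-4, -15)
T4 shear: x ← x + 1·y: (-4, -15) → (-19, -15)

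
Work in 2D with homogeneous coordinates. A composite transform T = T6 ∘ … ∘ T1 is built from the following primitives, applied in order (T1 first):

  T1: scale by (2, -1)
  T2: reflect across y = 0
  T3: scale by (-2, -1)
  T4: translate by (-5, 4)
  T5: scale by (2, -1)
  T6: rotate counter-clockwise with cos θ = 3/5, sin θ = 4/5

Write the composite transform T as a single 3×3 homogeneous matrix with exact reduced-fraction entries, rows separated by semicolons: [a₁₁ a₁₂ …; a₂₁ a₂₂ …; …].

T = [-24/5 -4/5 -14/5; -32/5 3/5 -52/5; 0 0 1]

T1 = [2 0 0; 0 -1 0; 0 0 1]
T2·T1 = [2 0 0; 0 1 0; 0 0 1]
T3·…·T1 = [-4 0 0; 0 -1 0; 0 0 1]
T4·…·T1 = [-4 0 -5; 0 -1 4; 0 0 1]
T5·…·T1 = [-8 0 -10; 0 1 -4; 0 0 1]
T6·…·T1 = [-24/5 -4/5 -14/5; -32/5 3/5 -52/5; 0 0 1]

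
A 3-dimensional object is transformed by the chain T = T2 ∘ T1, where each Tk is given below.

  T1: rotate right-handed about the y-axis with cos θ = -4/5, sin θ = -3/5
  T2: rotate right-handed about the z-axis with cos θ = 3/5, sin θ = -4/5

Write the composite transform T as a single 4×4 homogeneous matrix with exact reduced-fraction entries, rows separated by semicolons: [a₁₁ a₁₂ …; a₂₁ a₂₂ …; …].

T1 = [-4/5 0 -3/5 0; 0 1 0 0; 3/5 0 -4/5 0; 0 0 0 1]
T2·T1 = [-12/25 4/5 -9/25 0; 16/25 3/5 12/25 0; 3/5 0 -4/5 0; 0 0 0 1]

T = [-12/25 4/5 -9/25 0; 16/25 3/5 12/25 0; 3/5 0 -4/5 0; 0 0 0 1]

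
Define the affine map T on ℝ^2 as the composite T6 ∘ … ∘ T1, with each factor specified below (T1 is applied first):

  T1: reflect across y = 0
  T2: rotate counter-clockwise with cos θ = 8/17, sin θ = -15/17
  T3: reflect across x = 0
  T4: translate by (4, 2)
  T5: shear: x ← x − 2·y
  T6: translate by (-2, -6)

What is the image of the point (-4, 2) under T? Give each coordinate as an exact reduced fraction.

T(p) = (-60/17, -24/17)

T1 reflect across y = 0: (-4, 2) → (-4, -2)
T2 rotate counter-clockwise with cos θ = 8/17, sin θ = -15/17: (-4, -2) → (-62/17, 44/17)
T3 reflect across x = 0: (-62/17, 44/17) → (62/17, 44/17)
T4 translate by (4, 2): (62/17, 44/17) → (130/17, 78/17)
T5 shear: x ← x − 2·y: (130/17, 78/17) → (-26/17, 78/17)
T6 translate by (-2, -6): (-26/17, 78/17) → (-60/17, -24/17)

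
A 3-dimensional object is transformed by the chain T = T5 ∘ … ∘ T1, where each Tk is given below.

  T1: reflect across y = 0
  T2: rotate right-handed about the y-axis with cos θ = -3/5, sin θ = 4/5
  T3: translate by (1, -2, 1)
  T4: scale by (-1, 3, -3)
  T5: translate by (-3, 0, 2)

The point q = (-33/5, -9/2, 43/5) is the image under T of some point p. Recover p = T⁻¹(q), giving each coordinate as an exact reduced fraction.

p = (1, -1/2, 4)

T1 = [1 0 0 0; 0 -1 0 0; 0 0 1 0; 0 0 0 1]
T2·T1 = [-3/5 0 4/5 0; 0 -1 0 0; -4/5 0 -3/5 0; 0 0 0 1]
T3·…·T1 = [-3/5 0 4/5 1; 0 -1 0 -2; -4/5 0 -3/5 1; 0 0 0 1]
T4·…·T1 = [3/5 0 -4/5 -1; 0 -3 0 -6; 12/5 0 9/5 -3; 0 0 0 1]
T5·…·T1 = [3/5 0 -4/5 -4; 0 -3 0 -6; 12/5 0 9/5 -1; 0 0 0 1]
det M = -9; M⁻¹ = [3/5 0 4/15 8/3; 0 -1/3 0 -2; -4/5 0 1/5 -3; 0 0 0 1]
M⁻¹ · (-33/5, -9/2, 43/5)ᵀ = (1, -1/2, 4)ᵀ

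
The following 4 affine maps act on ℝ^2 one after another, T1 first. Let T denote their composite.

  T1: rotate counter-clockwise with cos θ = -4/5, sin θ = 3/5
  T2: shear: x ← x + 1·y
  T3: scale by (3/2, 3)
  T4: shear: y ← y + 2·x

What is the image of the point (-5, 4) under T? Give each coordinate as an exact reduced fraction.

T(p) = (-69/10, -162/5)

T1 rotate counter-clockwise with cos θ = -4/5, sin θ = 3/5: (-5, 4) → (8/5, -31/5)
T2 shear: x ← x + 1·y: (8/5, -31/5) → (-23/5, -31/5)
T3 scale by (3/2, 3): (-23/5, -31/5) → (-69/10, -93/5)
T4 shear: y ← y + 2·x: (-69/10, -93/5) → (-69/10, -162/5)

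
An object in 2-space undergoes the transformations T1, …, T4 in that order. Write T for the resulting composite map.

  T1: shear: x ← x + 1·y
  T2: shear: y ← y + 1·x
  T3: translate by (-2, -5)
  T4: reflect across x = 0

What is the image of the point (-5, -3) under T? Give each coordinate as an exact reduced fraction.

T1 shear: x ← x + 1·y: (-5, -3) → (-8, -3)
T2 shear: y ← y + 1·x: (-8, -3) → (-8, -11)
T3 translate by (-2, -5): (-8, -11) → (-10, -16)
T4 reflect across x = 0: (-10, -16) → (10, -16)

T(p) = (10, -16)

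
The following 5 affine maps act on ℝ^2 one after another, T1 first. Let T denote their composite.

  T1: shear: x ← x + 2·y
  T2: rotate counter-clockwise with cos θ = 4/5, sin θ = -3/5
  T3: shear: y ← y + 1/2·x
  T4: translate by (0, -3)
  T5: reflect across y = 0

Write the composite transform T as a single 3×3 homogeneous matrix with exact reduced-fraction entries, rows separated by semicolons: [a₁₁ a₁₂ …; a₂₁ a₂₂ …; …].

T1 = [1 2 0; 0 1 0; 0 0 1]
T2·T1 = [4/5 11/5 0; -3/5 -2/5 0; 0 0 1]
T3·…·T1 = [4/5 11/5 0; -1/5 7/10 0; 0 0 1]
T4·…·T1 = [4/5 11/5 0; -1/5 7/10 -3; 0 0 1]
T5·…·T1 = [4/5 11/5 0; 1/5 -7/10 3; 0 0 1]

T = [4/5 11/5 0; 1/5 -7/10 3; 0 0 1]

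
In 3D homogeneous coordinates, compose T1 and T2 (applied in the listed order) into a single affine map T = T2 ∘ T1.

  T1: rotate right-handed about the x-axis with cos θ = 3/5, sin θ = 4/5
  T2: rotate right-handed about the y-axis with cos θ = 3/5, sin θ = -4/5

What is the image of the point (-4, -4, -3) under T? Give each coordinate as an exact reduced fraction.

T(p) = (8/5, 0, -31/5)

T1 rotate right-handed about the x-axis with cos θ = 3/5, sin θ = 4/5: (-4, -4, -3) → (-4, 0, -5)
T2 rotate right-handed about the y-axis with cos θ = 3/5, sin θ = -4/5: (-4, 0, -5) → (8/5, 0, -31/5)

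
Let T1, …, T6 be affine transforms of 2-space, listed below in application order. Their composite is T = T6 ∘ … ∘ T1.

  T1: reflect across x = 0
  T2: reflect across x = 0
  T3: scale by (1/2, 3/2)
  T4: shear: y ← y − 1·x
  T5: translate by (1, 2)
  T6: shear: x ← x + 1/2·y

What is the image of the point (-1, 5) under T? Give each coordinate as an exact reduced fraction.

T(p) = (11/2, 10)

T1 reflect across x = 0: (-1, 5) → (1, 5)
T2 reflect across x = 0: (1, 5) → (-1, 5)
T3 scale by (1/2, 3/2): (-1, 5) → (-1/2, 15/2)
T4 shear: y ← y − 1·x: (-1/2, 15/2) → (-1/2, 8)
T5 translate by (1, 2): (-1/2, 8) → (1/2, 10)
T6 shear: x ← x + 1/2·y: (1/2, 10) → (11/2, 10)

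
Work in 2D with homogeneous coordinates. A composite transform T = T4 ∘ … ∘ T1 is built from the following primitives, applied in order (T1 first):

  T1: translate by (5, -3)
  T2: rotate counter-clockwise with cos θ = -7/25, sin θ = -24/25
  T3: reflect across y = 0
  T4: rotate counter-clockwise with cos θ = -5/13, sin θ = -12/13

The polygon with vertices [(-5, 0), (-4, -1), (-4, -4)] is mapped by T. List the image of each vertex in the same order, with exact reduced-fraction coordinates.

T1 translate by (5, -3): (-5, 0) → (0, -3); (-4, -1) → (1, -4); (-4, -4) → (1, -7)
T2 rotate counter-clockwise with cos θ = -7/25, sin θ = -24/25: (0, -3) → (-72/25, 21/25); (1, -4) → (-103/25, 4/25); (1, -7) → (-7, 1)
T3 reflect across y = 0: (-72/25, 21/25) → (-72/25, -21/25); (-103/25, 4/25) → (-103/25, -4/25); (-7, 1) → (-7, -1)
T4 rotate counter-clockwise with cos θ = -5/13, sin θ = -12/13: (-72/25, -21/25) → (108/325, 969/325); (-103/25, -4/25) → (467/325, 1256/325); (-7, -1) → (23/13, 89/13)

image vertices: (108/325, 969/325), (467/325, 1256/325), (23/13, 89/13)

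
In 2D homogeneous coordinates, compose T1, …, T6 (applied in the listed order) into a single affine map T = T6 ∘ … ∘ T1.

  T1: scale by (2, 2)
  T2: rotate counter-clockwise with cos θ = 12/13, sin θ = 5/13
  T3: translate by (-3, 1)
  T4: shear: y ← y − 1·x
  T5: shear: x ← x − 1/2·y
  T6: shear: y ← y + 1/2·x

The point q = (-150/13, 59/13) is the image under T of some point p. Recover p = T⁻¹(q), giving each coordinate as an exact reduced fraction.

p = (-1, 2)

T1 = [2 0 0; 0 2 0; 0 0 1]
T2·T1 = [24/13 -10/13 0; 10/13 24/13 0; 0 0 1]
T3·…·T1 = [24/13 -10/13 -3; 10/13 24/13 1; 0 0 1]
T4·…·T1 = [24/13 -10/13 -3; -14/13 34/13 4; 0 0 1]
T5·…·T1 = [31/13 -27/13 -5; -14/13 34/13 4; 0 0 1]
T6·…·T1 = [31/13 -27/13 -5; 3/26 41/26 3/2; 0 0 1]
det M = 4; M⁻¹ = [41/104 27/52 31/26; -3/104 31/52 -27/26; 0 0 1]
M⁻¹ · (-150/13, 59/13)ᵀ = (-1, 2)ᵀ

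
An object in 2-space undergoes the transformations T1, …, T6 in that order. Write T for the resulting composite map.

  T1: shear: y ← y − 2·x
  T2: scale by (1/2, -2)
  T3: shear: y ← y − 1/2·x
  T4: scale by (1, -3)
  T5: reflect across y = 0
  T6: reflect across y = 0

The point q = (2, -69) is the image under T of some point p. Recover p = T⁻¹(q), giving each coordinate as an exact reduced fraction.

T1 = [1 0 0; -2 1 0; 0 0 1]
T2·T1 = [1/2 0 0; 4 -2 0; 0 0 1]
T3·…·T1 = [1/2 0 0; 15/4 -2 0; 0 0 1]
T4·…·T1 = [1/2 0 0; -45/4 6 0; 0 0 1]
T5·…·T1 = [1/2 0 0; 45/4 -6 0; 0 0 1]
T6·…·T1 = [1/2 0 0; -45/4 6 0; 0 0 1]
det M = 3; M⁻¹ = [2 0 0; 15/4 1/6 0; 0 0 1]
M⁻¹ · (2, -69)ᵀ = (4, -4)ᵀ

p = (4, -4)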